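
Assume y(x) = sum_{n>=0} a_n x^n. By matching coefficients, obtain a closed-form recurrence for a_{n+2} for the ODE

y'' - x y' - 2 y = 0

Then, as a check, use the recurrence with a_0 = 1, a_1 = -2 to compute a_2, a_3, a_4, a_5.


Substitute y = sum_n a_n x^n.
y''(x) has coefficient (n+2)(n+1) a_{n+2} at x^n;
-x y'(x) has coefficient -n a_n at x^n (shift);
-2 y(x) has coefficient -2 a_n at x^n.
Matching x^n: (n+2)(n+1) a_{n+2} + (-n - 2) a_n = 0.
Thus a_{n+2} = (n + 2) / ((n+1)(n+2)) * a_n.

Check with a_0 = 1, a_1 = -2 (apply the recurrence for n = 0, 1, 2, 3): a_0 = 1, a_1 = -2, a_2 = 1, a_3 = -1, a_4 = 1/3, a_5 = -1/4.

a_(n+2) = (n + 2) / ((n+1)(n+2)) * a_n; check: a_0 = 1, a_1 = -2, a_2 = 1, a_3 = -1, a_4 = 1/3, a_5 = -1/4


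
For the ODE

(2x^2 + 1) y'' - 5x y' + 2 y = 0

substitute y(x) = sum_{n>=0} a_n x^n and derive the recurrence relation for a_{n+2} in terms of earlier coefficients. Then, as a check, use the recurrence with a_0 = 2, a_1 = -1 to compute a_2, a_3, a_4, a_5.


Substitute y = sum_n a_n x^n.
(1 + 2 x^2) y'' contributes (n+2)(n+1) a_{n+2} + 2 n(n-1) a_n at x^n.
-5 x y'(x) contributes -5 n a_n at x^n.
2 y(x) contributes 2 a_n at x^n.
Matching x^n: (n+2)(n+1) a_{n+2} + (2 n(n-1) - 5 n + 2) a_n = 0.
Thus a_{n+2} = (-2 n(n-1) + 5 n - 2) / ((n+1)(n+2)) * a_n.

Check with a_0 = 2, a_1 = -1 (apply the recurrence for n = 0, 1, 2, 3): a_0 = 2, a_1 = -1, a_2 = -2, a_3 = -1/2, a_4 = -2/3, a_5 = -1/40.

a_(n+2) = (-2 n(n-1) + 5 n - 2) / ((n+1)(n+2)) * a_n; check: a_0 = 2, a_1 = -1, a_2 = -2, a_3 = -1/2, a_4 = -2/3, a_5 = -1/40


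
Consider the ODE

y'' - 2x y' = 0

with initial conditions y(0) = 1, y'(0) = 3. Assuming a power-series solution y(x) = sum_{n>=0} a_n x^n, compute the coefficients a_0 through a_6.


Ansatz: y(x) = sum_{n>=0} a_n x^n, so y'(x) = sum_{n>=1} n a_n x^(n-1) and y''(x) = sum_{n>=2} n(n-1) a_n x^(n-2).
Substitute into P(x) y'' + Q(x) y' + R(x) y = 0 with P(x) = 1, Q(x) = -2x, R(x) = 0, and match powers of x.
Initial conditions: a_0 = 1, a_1 = 3.
Setting the coefficient of each power of x to zero and solving order by order (substituting the coefficients already found):
  x^0: 2 a_2 = 0  ->  a_2 = 0
  x^1: 6 a_3 - 2 a_1 = 0  ->  6 a_3 = 2 a_1 = 6  ->  a_3 = 1
  x^2: 12 a_4 - 4 a_2 = 0  ->  12 a_4 = 4 a_2 = 0  ->  a_4 = 0
  x^3: 20 a_5 - 6 a_3 = 0  ->  20 a_5 = 6 a_3 = 6  ->  a_5 = 3/10
  x^4: 30 a_6 - 8 a_4 = 0  ->  30 a_6 = 8 a_4 = 0  ->  a_6 = 0
Truncated series: y(x) = 1 + 3 x + x^3 + (3/10) x^5 + O(x^7).

a_0 = 1; a_1 = 3; a_2 = 0; a_3 = 1; a_4 = 0; a_5 = 3/10; a_6 = 0


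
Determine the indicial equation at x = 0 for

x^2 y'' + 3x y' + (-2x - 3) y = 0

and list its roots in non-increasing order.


Divide by x^2 to reach normal form y'' + P_1(x) y' + P_2(x) y = 0 with P_1(x) = 3/x and P_2(x) = -2/x - 3/x^2.
x = 0 is a singular point because the y'-coefficient 3/x has a pole at x = 0 and the y-coefficient -2/x - 3/x^2 has a pole at x = 0.
It is a regular singular point because x P_1(x) = p(x) = 3 and x^2 P_2(x) = q(x) = -2x - 3 are polynomials, hence analytic at x = 0.
p(0) = 3,  q(0) = -3.
Indicial equation: r(r-1) + p(0) r + q(0) = 0, i.e. r^2 + (p(0) - 1) r + q(0) = 0, i.e. r^2 + 2 r - 3 = 0.
Discriminant: (2)^2 - 4(-3) = 16, so r = (-2 ± 4)/2.
Solving: r_1 = 1, r_2 = -3.

indicial: r^2 + 2 r - 3 = 0; roots r_1 = 1, r_2 = -3


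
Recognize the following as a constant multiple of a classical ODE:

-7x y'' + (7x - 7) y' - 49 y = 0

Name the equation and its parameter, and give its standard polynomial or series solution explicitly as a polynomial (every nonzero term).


All three coefficients share the factor -7; dividing through by -7 gives  x y'' + (1 - x) y' + 7 y = 0.
This matches the Laguerre equation x y'' + (1 - x) y' + n y = 0 with n = 7; the polynomial solution is L_7(x).
With y = sum_k a_k x^k, matching x^k gives (k+1)k a_{k+1} + (k+1) a_{k+1} - k a_k + n a_k = 0, i.e. (k+1)^2 a_{k+1} = (k - n) a_k = (k - 7) a_k. The right side vanishes at k = 7, so the series terminates at degree 7.
Standard normalization L_n(0) = 1 gives a_0 = 1. Work upward with a_{k+1} = (k - 7) a_k / (k+1)^2:
  a_1 = (0 - 7)(1) / 1^2 = -7/1 = -7
  a_2 = (1 - 7)(-7) / 2^2 = 42/4 = 21/2
  a_3 = (2 - 7)(21/2) / 3^2 = (-105/2)/9 = -35/6
  a_4 = (3 - 7)(-35/6) / 4^2 = (70/3)/16 = 35/24
  a_5 = (4 - 7)(35/24) / 5^2 = (-35/8)/25 = -7/40
  a_6 = (5 - 7)(-7/40) / 6^2 = (7/20)/36 = 7/720
  a_7 = (6 - 7)(7/720) / 7^2 = (-7/720)/49 = -1/5040
Hence L_7(x) = -x^7/5040 + 7 x^6/720 - 7 x^5/40 + 35 x^4/24 - 35 x^3/6 + 21 x^2/2 - 7 x + 1.

L_7(x); series = -x^7/5040 + 7 x^6/720 - 7 x^5/40 + 35 x^4/24 - 35 x^3/6 + 21 x^2/2 - 7 x + 1


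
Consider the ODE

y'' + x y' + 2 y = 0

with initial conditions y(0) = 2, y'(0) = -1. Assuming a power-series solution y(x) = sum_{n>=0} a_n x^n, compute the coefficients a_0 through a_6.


Ansatz: y(x) = sum_{n>=0} a_n x^n, so y'(x) = sum_{n>=1} n a_n x^(n-1) and y''(x) = sum_{n>=2} n(n-1) a_n x^(n-2).
Substitute into P(x) y'' + Q(x) y' + R(x) y = 0 with P(x) = 1, Q(x) = x, R(x) = 2, and match powers of x.
Initial conditions: a_0 = 2, a_1 = -1.
Setting the coefficient of each power of x to zero and solving order by order (substituting the coefficients already found):
  x^0: 2 a_2 + 2 a_0 = 0  ->  2 a_2 = -2 a_0 = -4  ->  a_2 = -2
  x^1: 6 a_3 + 3 a_1 = 0  ->  6 a_3 = -3 a_1 = 3  ->  a_3 = 1/2
  x^2: 12 a_4 + 4 a_2 = 0  ->  12 a_4 = -4 a_2 = 8  ->  a_4 = 2/3
  x^3: 20 a_5 + 5 a_3 = 0  ->  20 a_5 = -5 a_3 = -5/2  ->  a_5 = -1/8
  x^4: 30 a_6 + 6 a_4 = 0  ->  30 a_6 = -6 a_4 = -4  ->  a_6 = -2/15
Truncated series: y(x) = 2 - x - 2 x^2 + (1/2) x^3 + (2/3) x^4 - (1/8) x^5 - (2/15) x^6 + O(x^7).

a_0 = 2; a_1 = -1; a_2 = -2; a_3 = 1/2; a_4 = 2/3; a_5 = -1/8; a_6 = -2/15


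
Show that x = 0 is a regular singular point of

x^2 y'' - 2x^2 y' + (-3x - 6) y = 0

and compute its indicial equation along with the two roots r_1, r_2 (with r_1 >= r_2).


Divide by x^2 to reach normal form y'' + P_1(x) y' + P_2(x) y = 0 with P_1(x) = -2 and P_2(x) = -3/x - 6/x^2.
x = 0 is a singular point because the y-coefficient -3/x - 6/x^2 has a pole at x = 0.
It is a regular singular point because x P_1(x) = p(x) = -2x and x^2 P_2(x) = q(x) = -3x - 6 are polynomials, hence analytic at x = 0.
p(0) = 0,  q(0) = -6.
Indicial equation: r(r-1) + p(0) r + q(0) = 0, i.e. r^2 + (p(0) - 1) r + q(0) = 0, i.e. r^2 - 1 r - 6 = 0.
Discriminant: (-1)^2 - 4(-6) = 25, so r = (1 ± 5)/2.
Solving: r_1 = 3, r_2 = -2.

indicial: r^2 - 1 r - 6 = 0; roots r_1 = 3, r_2 = -2


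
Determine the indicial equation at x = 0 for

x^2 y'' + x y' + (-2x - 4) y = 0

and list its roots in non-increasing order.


Divide by x^2 to reach normal form y'' + P_1(x) y' + P_2(x) y = 0 with P_1(x) = 1/x and P_2(x) = -2/x - 4/x^2.
x = 0 is a singular point because the y'-coefficient 1/x has a pole at x = 0 and the y-coefficient -2/x - 4/x^2 has a pole at x = 0.
It is a regular singular point because x P_1(x) = p(x) = 1 and x^2 P_2(x) = q(x) = -2x - 4 are polynomials, hence analytic at x = 0.
p(0) = 1,  q(0) = -4.
Indicial equation: r(r-1) + p(0) r + q(0) = 0, i.e. r^2 + (p(0) - 1) r + q(0) = 0, i.e. r^2 - 4 = 0.
Discriminant: (0)^2 - 4(-4) = 16, so r = (0 ± 4)/2.
Solving: r_1 = 2, r_2 = -2.

indicial: r^2 - 4 = 0; roots r_1 = 2, r_2 = -2


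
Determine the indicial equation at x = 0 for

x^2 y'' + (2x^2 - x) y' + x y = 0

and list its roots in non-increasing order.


Divide by x^2 to reach normal form y'' + P_1(x) y' + P_2(x) y = 0 with P_1(x) = 2 - 1/x and P_2(x) = 1/x.
x = 0 is a singular point because the y'-coefficient 2 - 1/x has a pole at x = 0 and the y-coefficient 1/x has a pole at x = 0.
It is a regular singular point because x P_1(x) = p(x) = 2x - 1 and x^2 P_2(x) = q(x) = x are polynomials, hence analytic at x = 0.
p(0) = -1,  q(0) = 0.
Indicial equation: r(r-1) + p(0) r + q(0) = 0, i.e. r^2 + (p(0) - 1) r + q(0) = 0, i.e. r^2 - 2 r = 0.
Discriminant: (-2)^2 - 4(0) = 4, so r = (2 ± 2)/2.
Solving: r_1 = 2, r_2 = 0.

indicial: r^2 - 2 r = 0; roots r_1 = 2, r_2 = 0


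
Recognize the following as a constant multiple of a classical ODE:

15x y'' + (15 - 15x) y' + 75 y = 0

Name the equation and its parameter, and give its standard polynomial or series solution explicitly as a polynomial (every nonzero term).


All three coefficients share the factor 15; dividing through by 15 gives  x y'' + (1 - x) y' + 5 y = 0.
This matches the Laguerre equation x y'' + (1 - x) y' + n y = 0 with n = 5; the polynomial solution is L_5(x).
With y = sum_k a_k x^k, matching x^k gives (k+1)k a_{k+1} + (k+1) a_{k+1} - k a_k + n a_k = 0, i.e. (k+1)^2 a_{k+1} = (k - n) a_k = (k - 5) a_k. The right side vanishes at k = 5, so the series terminates at degree 5.
Standard normalization L_n(0) = 1 gives a_0 = 1. Work upward with a_{k+1} = (k - 5) a_k / (k+1)^2:
  a_1 = (0 - 5)(1) / 1^2 = -5/1 = -5
  a_2 = (1 - 5)(-5) / 2^2 = 20/4 = 5
  a_3 = (2 - 5)(5) / 3^2 = -15/9 = -5/3
  a_4 = (3 - 5)(-5/3) / 4^2 = (10/3)/16 = 5/24
  a_5 = (4 - 5)(5/24) / 5^2 = (-5/24)/25 = -1/120
Hence L_5(x) = -x^5/120 + 5 x^4/24 - 5 x^3/3 + 5 x^2 - 5 x + 1.

L_5(x); series = -x^5/120 + 5 x^4/24 - 5 x^3/3 + 5 x^2 - 5 x + 1


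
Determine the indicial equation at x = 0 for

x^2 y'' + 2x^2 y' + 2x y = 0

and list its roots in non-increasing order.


Divide by x^2 to reach normal form y'' + P_1(x) y' + P_2(x) y = 0 with P_1(x) = 2 and P_2(x) = 2/x.
x = 0 is a singular point because the y-coefficient 2/x has a pole at x = 0.
It is a regular singular point because x P_1(x) = p(x) = 2x and x^2 P_2(x) = q(x) = 2x are polynomials, hence analytic at x = 0.
p(0) = 0,  q(0) = 0.
Indicial equation: r(r-1) + p(0) r + q(0) = 0, i.e. r^2 + (p(0) - 1) r + q(0) = 0, i.e. r^2 - 1 r = 0.
Discriminant: (-1)^2 - 4(0) = 1, so r = (1 ± 1)/2.
Solving: r_1 = 1, r_2 = 0.

indicial: r^2 - 1 r = 0; roots r_1 = 1, r_2 = 0


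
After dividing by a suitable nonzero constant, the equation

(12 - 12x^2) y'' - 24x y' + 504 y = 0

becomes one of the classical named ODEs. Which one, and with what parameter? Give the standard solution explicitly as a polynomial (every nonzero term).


All three coefficients share the factor 12; dividing through by 12 gives  (1 - x^2) y'' - 2x y' + 42 y = 0.
This matches the Legendre equation (1 - x^2) y'' - 2x y' + n(n+1) y = 0 (note the -2x y' term) with n(n+1) = 42, so n = 6; the polynomial solution is P_6(x).
With y = sum_k a_k x^k, matching x^k gives (k+2)(k+1) a_{k+2} = [k(k+1) - n(n+1)] a_k = (k - 6)(k + 7) a_k. The right side vanishes at k = 6, so the series with the parity of 6 terminates at degree 6.
Standard normalization (P_n(1) = 1): leading coefficient (2n)!/(2^n (n!)^2) = 479001600/(64*518400) = 231/16, so a_6 = 231/16. Work downward with a_k = (k+1)(k+2) a_{k+2} / ((k - 6)(k + 7)):
  a_4 = (5)(6)(231/16) / ((4 - 6)(4 + 7)) = (3465/8)/(-22) = -315/16
  a_2 = (3)(4)(-315/16) / ((2 - 6)(2 + 7)) = (-945/4)/(-36) = 105/16
  a_0 = (1)(2)(105/16) / ((0 - 6)(0 + 7)) = (105/8)/(-42) = -5/16
Hence P_6(x) = 231 x^6/16 - 315 x^4/16 + 105 x^2/16 - 5/16.

P_6(x); series = 231 x^6/16 - 315 x^4/16 + 105 x^2/16 - 5/16


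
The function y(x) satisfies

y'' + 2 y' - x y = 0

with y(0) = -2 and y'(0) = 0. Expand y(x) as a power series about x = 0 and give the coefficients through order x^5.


Ansatz: y(x) = sum_{n>=0} a_n x^n, so y'(x) = sum_{n>=1} n a_n x^(n-1) and y''(x) = sum_{n>=2} n(n-1) a_n x^(n-2).
Substitute into P(x) y'' + Q(x) y' + R(x) y = 0 with P(x) = 1, Q(x) = 2, R(x) = -x, and match powers of x.
Initial conditions: a_0 = -2, a_1 = 0.
Setting the coefficient of each power of x to zero and solving order by order (substituting the coefficients already found):
  x^0: 2 a_2 + 2 a_1 = 0  ->  2 a_2 = -2 a_1 = 0  ->  a_2 = 0
  x^1: 6 a_3 + 4 a_2 - a_0 = 0  ->  6 a_3 = -4 a_2 + a_0 = -2  ->  a_3 = -1/3
  x^2: 12 a_4 + 6 a_3 - a_1 = 0  ->  12 a_4 = -6 a_3 + a_1 = 2  ->  a_4 = 1/6
  x^3: 20 a_5 + 8 a_4 - a_2 = 0  ->  20 a_5 = -8 a_4 + a_2 = -4/3  ->  a_5 = -1/15
Truncated series: y(x) = -2 - (1/3) x^3 + (1/6) x^4 - (1/15) x^5 + O(x^6).

a_0 = -2; a_1 = 0; a_2 = 0; a_3 = -1/3; a_4 = 1/6; a_5 = -1/15


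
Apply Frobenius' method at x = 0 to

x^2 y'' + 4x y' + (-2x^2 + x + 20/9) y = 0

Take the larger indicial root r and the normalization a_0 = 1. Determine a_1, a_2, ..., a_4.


Write in Frobenius form y'' + (p(x)/x) y' + (q(x)/x^2) y = 0:
  p(x) = 4,  q(x) = -2x^2 + x + 20/9.
Indicial equation: r(r-1) + (4) r + (20/9) = 0 -> roots r_1 = -4/3, r_2 = -5/3.
Take r = r_1 = -4/3. Let y(x) = x^r sum_{n>=0} a_n x^n with a_0 = 1.
Substitute y = x^r sum a_n x^n and match x^{r+n}. The recurrence is
  D(n) a_n + 1 a_{n-1} - 2 a_{n-2} = 0,  where D(n) = (r+n)(r+n-1) + (4)(r+n) + (20/9).
  a_n = [-1 a_{n-1} + 2 a_{n-2}] / D(n).
Since the indicial polynomial factors as (r - r_1)(r - r_2), D(n) = (r_1 + n - r_1)(r_1 + n - r_2) = n(n + 1/3).
Evaluating step by step (a_0 = 1):
  n = 1: D(1) = 1(1 + 1/3) = 4/3; numerator = -1(1) = -1; a_1 = (-1)/(4/3) = -3/4
  n = 2: D(2) = 2(2 + 1/3) = 14/3; numerator = -1(-3/4) + 2(1) = 11/4; a_2 = (11/4)/(14/3) = 33/56
  n = 3: D(3) = 3(3 + 1/3) = 10; numerator = -1(33/56) + 2(-3/4) = -117/56; a_3 = (-117/56)/(10) = -117/560
  n = 4: D(4) = 4(4 + 1/3) = 52/3; numerator = -1(-117/560) + 2(33/56) = 111/80; a_4 = (111/80)/(52/3) = 333/4160

r = -4/3; a_0 = 1; a_1 = -3/4; a_2 = 33/56; a_3 = -117/560; a_4 = 333/4160


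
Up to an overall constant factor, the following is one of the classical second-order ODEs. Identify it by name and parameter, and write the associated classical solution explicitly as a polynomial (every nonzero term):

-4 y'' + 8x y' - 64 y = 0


All three coefficients share the factor -4; dividing through by -4 gives  y'' - 2x y' + 16 y = 0.
This matches the Hermite equation y'' - 2x y' + 2n y = 0 with 2n = 16, so n = 8; the polynomial solution is H_8(x).
With y = sum_k a_k x^k, matching x^k gives (k+2)(k+1) a_{k+2} = 2(k - n) a_k = 2(k - 8) a_k. The right side vanishes at k = 8, so the series with the parity of 8 terminates at degree 8.
Standard normalization: leading coefficient of H_n is 2^n, so a_8 = 2^8 = 256. Work downward with a_k = (k+1)(k+2) a_{k+2} / (2(k - n)):
  a_6 = (7)(8)(256) / (2(6 - 8)) = 14336/(-4) = -3584
  a_4 = (5)(6)(-3584) / (2(4 - 8)) = -107520/(-8) = 13440
  a_2 = (3)(4)(13440) / (2(2 - 8)) = 161280/(-12) = -13440
  a_0 = (1)(2)(-13440) / (2(0 - 8)) = -26880/(-16) = 1680
Hence H_8(x) = 256 x^8 - 3584 x^6 + 13440 x^4 - 13440 x^2 + 1680.

H_8(x); series = 256 x^8 - 3584 x^6 + 13440 x^4 - 13440 x^2 + 1680


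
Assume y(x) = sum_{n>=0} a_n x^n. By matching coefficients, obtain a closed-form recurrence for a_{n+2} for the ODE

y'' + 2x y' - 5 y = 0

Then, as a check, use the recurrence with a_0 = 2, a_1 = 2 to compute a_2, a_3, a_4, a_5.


Substitute y = sum_n a_n x^n.
y''(x) has coefficient (n+2)(n+1) a_{n+2} at x^n;
2 x y'(x) has coefficient 2 n a_n at x^n (shift);
-5 y(x) has coefficient -5 a_n at x^n.
Matching x^n: (n+2)(n+1) a_{n+2} + (2n - 5) a_n = 0.
Thus a_{n+2} = (-2n + 5) / ((n+1)(n+2)) * a_n.

Check with a_0 = 2, a_1 = 2 (apply the recurrence for n = 0, 1, 2, 3): a_0 = 2, a_1 = 2, a_2 = 5, a_3 = 1, a_4 = 5/12, a_5 = -1/20.

a_(n+2) = (-2n + 5) / ((n+1)(n+2)) * a_n; check: a_0 = 2, a_1 = 2, a_2 = 5, a_3 = 1, a_4 = 5/12, a_5 = -1/20


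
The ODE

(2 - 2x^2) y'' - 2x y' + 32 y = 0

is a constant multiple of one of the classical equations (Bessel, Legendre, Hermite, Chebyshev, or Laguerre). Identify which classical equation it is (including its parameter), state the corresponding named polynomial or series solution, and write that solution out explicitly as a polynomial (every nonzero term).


All three coefficients share the factor 2; dividing through by 2 gives  (1 - x^2) y'' - x y' + 16 y = 0.
This matches the Chebyshev equation (1 - x^2) y'' - x y' + n^2 y = 0 (note the -x y' term, not -2x y') with n^2 = 16, so n = 4; the polynomial solution is T_4(x).
With y = sum_k a_k x^k, matching x^k gives (k+2)(k+1) a_{k+2} = (k^2 - n^2) a_k = (k - 4)(k + 4) a_k. The right side vanishes at k = 4, so the series with the parity of 4 terminates at degree 4.
Standard normalization: leading coefficient of T_n is 2^(n-1), so a_4 = 2^3 = 8. Work downward with a_k = (k+1)(k+2) a_{k+2} / ((k - 4)(k + 4)):
  a_2 = (3)(4)(8) / ((2 - 4)(2 + 4)) = 96/(-12) = -8
  a_0 = (1)(2)(-8) / ((0 - 4)(0 + 4)) = -16/(-16) = 1
Hence T_4(x) = 8 x^4 - 8 x^2 + 1.

T_4(x); series = 8 x^4 - 8 x^2 + 1


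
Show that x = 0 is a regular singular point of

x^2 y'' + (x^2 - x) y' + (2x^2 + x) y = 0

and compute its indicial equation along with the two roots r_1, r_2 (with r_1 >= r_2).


Divide by x^2 to reach normal form y'' + P_1(x) y' + P_2(x) y = 0 with P_1(x) = 1 - 1/x and P_2(x) = 2 + 1/x.
x = 0 is a singular point because the y'-coefficient 1 - 1/x has a pole at x = 0 and the y-coefficient 2 + 1/x has a pole at x = 0.
It is a regular singular point because x P_1(x) = p(x) = x - 1 and x^2 P_2(x) = q(x) = 2x^2 + x are polynomials, hence analytic at x = 0.
p(0) = -1,  q(0) = 0.
Indicial equation: r(r-1) + p(0) r + q(0) = 0, i.e. r^2 + (p(0) - 1) r + q(0) = 0, i.e. r^2 - 2 r = 0.
Discriminant: (-2)^2 - 4(0) = 4, so r = (2 ± 2)/2.
Solving: r_1 = 2, r_2 = 0.

indicial: r^2 - 2 r = 0; roots r_1 = 2, r_2 = 0


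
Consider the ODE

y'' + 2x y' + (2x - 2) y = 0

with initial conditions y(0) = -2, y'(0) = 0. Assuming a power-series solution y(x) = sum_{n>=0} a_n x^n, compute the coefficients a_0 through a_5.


Ansatz: y(x) = sum_{n>=0} a_n x^n, so y'(x) = sum_{n>=1} n a_n x^(n-1) and y''(x) = sum_{n>=2} n(n-1) a_n x^(n-2).
Substitute into P(x) y'' + Q(x) y' + R(x) y = 0 with P(x) = 1, Q(x) = 2x, R(x) = 2x - 2, and match powers of x.
Initial conditions: a_0 = -2, a_1 = 0.
Setting the coefficient of each power of x to zero and solving order by order (substituting the coefficients already found):
  x^0: 2 a_2 - 2 a_0 = 0  ->  2 a_2 = 2 a_0 = -4  ->  a_2 = -2
  x^1: 6 a_3 + 2 a_0 = 0  ->  6 a_3 = -2 a_0 = 4  ->  a_3 = 2/3
  x^2: 12 a_4 + 2 a_2 + 2 a_1 = 0  ->  12 a_4 = -2 a_2 - 2 a_1 = 4  ->  a_4 = 1/3
  x^3: 20 a_5 + 4 a_3 + 2 a_2 = 0  ->  20 a_5 = -4 a_3 - 2 a_2 = 4/3  ->  a_5 = 1/15
Truncated series: y(x) = -2 - 2 x^2 + (2/3) x^3 + (1/3) x^4 + (1/15) x^5 + O(x^6).

a_0 = -2; a_1 = 0; a_2 = -2; a_3 = 2/3; a_4 = 1/3; a_5 = 1/15


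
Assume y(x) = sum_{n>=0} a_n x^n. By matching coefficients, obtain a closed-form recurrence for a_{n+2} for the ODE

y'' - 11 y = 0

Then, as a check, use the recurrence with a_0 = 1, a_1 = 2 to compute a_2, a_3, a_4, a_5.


Substitute y = sum_n a_n x^n into y'' + (const) y = 0.
y''(x) = sum_{n>=0} (n+2)(n+1) a_{n+2} x^n.
The ODE becomes sum_n [(n+2)(n+1) a_{n+2} - 11 a_n] x^n = 0.
Setting each coefficient to zero gives the recurrence:
  (n+2)(n+1) a_{n+2} - 11 a_n = 0,
  a_{n+2} = 11 / ((n+1)(n+2)) a_n.

Check with a_0 = 1, a_1 = 2 (apply the recurrence for n = 0, 1, 2, 3): a_0 = 1, a_1 = 2, a_2 = 11/2, a_3 = 11/3, a_4 = 121/24, a_5 = 121/60.

a_{n+2} = 11/((n+1)(n+2)) * a_n; check: a_0 = 1, a_1 = 2, a_2 = 11/2, a_3 = 11/3, a_4 = 121/24, a_5 = 121/60


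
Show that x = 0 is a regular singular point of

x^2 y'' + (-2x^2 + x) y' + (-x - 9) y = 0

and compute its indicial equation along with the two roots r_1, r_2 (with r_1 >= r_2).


Divide by x^2 to reach normal form y'' + P_1(x) y' + P_2(x) y = 0 with P_1(x) = -2 + 1/x and P_2(x) = -1/x - 9/x^2.
x = 0 is a singular point because the y'-coefficient -2 + 1/x has a pole at x = 0 and the y-coefficient -1/x - 9/x^2 has a pole at x = 0.
It is a regular singular point because x P_1(x) = p(x) = 1 - 2x and x^2 P_2(x) = q(x) = -x - 9 are polynomials, hence analytic at x = 0.
p(0) = 1,  q(0) = -9.
Indicial equation: r(r-1) + p(0) r + q(0) = 0, i.e. r^2 + (p(0) - 1) r + q(0) = 0, i.e. r^2 - 9 = 0.
Discriminant: (0)^2 - 4(-9) = 36, so r = (0 ± 6)/2.
Solving: r_1 = 3, r_2 = -3.

indicial: r^2 - 9 = 0; roots r_1 = 3, r_2 = -3


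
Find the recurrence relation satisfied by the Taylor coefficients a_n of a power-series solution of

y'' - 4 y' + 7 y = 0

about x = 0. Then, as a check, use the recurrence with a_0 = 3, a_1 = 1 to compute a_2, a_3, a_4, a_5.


Substitute y = sum_n a_n x^n.
y''(x) has coefficient (n+2)(n+1) a_{n+2} at x^n;
-4 y'(x) has coefficient -4 (n+1) a_{n+1} at x^n;
7 y(x) has coefficient 7 a_n at x^n.
Matching x^n: (n+2)(n+1) a_{n+2} - 4 (n+1) a_{n+1} + 7 a_n = 0.
Thus a_{n+2} = [4 (n+1) a_{n+1} - 7 a_n] / ((n+1)(n+2)).

Check with a_0 = 3, a_1 = 1 (apply the recurrence for n = 0, 1, 2, 3): a_0 = 3, a_1 = 1, a_2 = -17/2, a_3 = -25/2, a_4 = -181/24, a_5 = -199/120.

a_(n+2) = [4 (n+1) a_(n+1) - 7 a_n] / ((n+1)(n+2)); check: a_0 = 3, a_1 = 1, a_2 = -17/2, a_3 = -25/2, a_4 = -181/24, a_5 = -199/120


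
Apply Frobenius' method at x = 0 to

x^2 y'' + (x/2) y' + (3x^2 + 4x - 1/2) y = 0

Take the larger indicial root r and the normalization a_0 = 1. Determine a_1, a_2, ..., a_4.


Write in Frobenius form y'' + (p(x)/x) y' + (q(x)/x^2) y = 0:
  p(x) = 1/2,  q(x) = 3x^2 + 4x - 1/2.
Indicial equation: r(r-1) + (1/2) r + (-1/2) = 0 -> roots r_1 = 1, r_2 = -1/2.
Take r = r_1 = 1. Let y(x) = x^r sum_{n>=0} a_n x^n with a_0 = 1.
Substitute y = x^r sum a_n x^n and match x^{r+n}. The recurrence is
  D(n) a_n + 4 a_{n-1} + 3 a_{n-2} = 0,  where D(n) = (r+n)(r+n-1) + (1/2)(r+n) + (-1/2).
  a_n = [-4 a_{n-1} - 3 a_{n-2}] / D(n).
Since the indicial polynomial factors as (r - r_1)(r - r_2), D(n) = (r_1 + n - r_1)(r_1 + n - r_2) = n(n + 3/2).
Evaluating step by step (a_0 = 1):
  n = 1: D(1) = 1(1 + 3/2) = 5/2; numerator = -4(1) = -4; a_1 = (-4)/(5/2) = -8/5
  n = 2: D(2) = 2(2 + 3/2) = 7; numerator = -4(-8/5) - 3(1) = 17/5; a_2 = (17/5)/(7) = 17/35
  n = 3: D(3) = 3(3 + 3/2) = 27/2; numerator = -4(17/35) - 3(-8/5) = 20/7; a_3 = (20/7)/(27/2) = 40/189
  n = 4: D(4) = 4(4 + 3/2) = 22; numerator = -4(40/189) - 3(17/35) = -311/135; a_4 = (-311/135)/(22) = -311/2970

r = 1; a_0 = 1; a_1 = -8/5; a_2 = 17/35; a_3 = 40/189; a_4 = -311/2970


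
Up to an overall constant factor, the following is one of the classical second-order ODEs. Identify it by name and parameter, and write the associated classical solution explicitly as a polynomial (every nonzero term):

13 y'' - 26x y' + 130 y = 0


All three coefficients share the factor 13; dividing through by 13 gives  y'' - 2x y' + 10 y = 0.
This matches the Hermite equation y'' - 2x y' + 2n y = 0 with 2n = 10, so n = 5; the polynomial solution is H_5(x).
With y = sum_k a_k x^k, matching x^k gives (k+2)(k+1) a_{k+2} = 2(k - n) a_k = 2(k - 5) a_k. The right side vanishes at k = 5, so the series with the parity of 5 terminates at degree 5.
Standard normalization: leading coefficient of H_n is 2^n, so a_5 = 2^5 = 32. Work downward with a_k = (k+1)(k+2) a_{k+2} / (2(k - n)):
  a_3 = (4)(5)(32) / (2(3 - 5)) = 640/(-4) = -160
  a_1 = (2)(3)(-160) / (2(1 - 5)) = -960/(-8) = 120
Hence H_5(x) = 32 x^5 - 160 x^3 + 120 x.

H_5(x); series = 32 x^5 - 160 x^3 + 120 x


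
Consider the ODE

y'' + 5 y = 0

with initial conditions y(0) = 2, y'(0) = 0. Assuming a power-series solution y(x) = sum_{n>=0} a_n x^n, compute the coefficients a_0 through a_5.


Ansatz: y(x) = sum_{n>=0} a_n x^n, so y'(x) = sum_{n>=1} n a_n x^(n-1) and y''(x) = sum_{n>=2} n(n-1) a_n x^(n-2).
Substitute into P(x) y'' + Q(x) y' + R(x) y = 0 with P(x) = 1, Q(x) = 0, R(x) = 5, and match powers of x.
Initial conditions: a_0 = 2, a_1 = 0.
Setting the coefficient of each power of x to zero and solving order by order (substituting the coefficients already found):
  x^0: 2 a_2 + 5 a_0 = 0  ->  2 a_2 = -5 a_0 = -10  ->  a_2 = -5
  x^1: 6 a_3 + 5 a_1 = 0  ->  6 a_3 = -5 a_1 = 0  ->  a_3 = 0
  x^2: 12 a_4 + 5 a_2 = 0  ->  12 a_4 = -5 a_2 = 25  ->  a_4 = 25/12
  x^3: 20 a_5 + 5 a_3 = 0  ->  20 a_5 = -5 a_3 = 0  ->  a_5 = 0
Truncated series: y(x) = 2 - 5 x^2 + (25/12) x^4 + O(x^6).

a_0 = 2; a_1 = 0; a_2 = -5; a_3 = 0; a_4 = 25/12; a_5 = 0


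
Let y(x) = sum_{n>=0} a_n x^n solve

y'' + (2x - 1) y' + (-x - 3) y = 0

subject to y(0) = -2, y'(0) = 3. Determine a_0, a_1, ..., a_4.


Ansatz: y(x) = sum_{n>=0} a_n x^n, so y'(x) = sum_{n>=1} n a_n x^(n-1) and y''(x) = sum_{n>=2} n(n-1) a_n x^(n-2).
Substitute into P(x) y'' + Q(x) y' + R(x) y = 0 with P(x) = 1, Q(x) = 2x - 1, R(x) = -x - 3, and match powers of x.
Initial conditions: a_0 = -2, a_1 = 3.
Setting the coefficient of each power of x to zero and solving order by order (substituting the coefficients already found):
  x^0: 2 a_2 - a_1 - 3 a_0 = 0  ->  2 a_2 = a_1 + 3 a_0 = -3  ->  a_2 = -3/2
  x^1: 6 a_3 - 2 a_2 - a_1 - a_0 = 0  ->  6 a_3 = 2 a_2 + a_1 + a_0 = -2  ->  a_3 = -1/3
  x^2: 12 a_4 - 3 a_3 + a_2 - a_1 = 0  ->  12 a_4 = 3 a_3 - a_2 + a_1 = 7/2  ->  a_4 = 7/24
Truncated series: y(x) = -2 + 3 x - (3/2) x^2 - (1/3) x^3 + (7/24) x^4 + O(x^5).

a_0 = -2; a_1 = 3; a_2 = -3/2; a_3 = -1/3; a_4 = 7/24


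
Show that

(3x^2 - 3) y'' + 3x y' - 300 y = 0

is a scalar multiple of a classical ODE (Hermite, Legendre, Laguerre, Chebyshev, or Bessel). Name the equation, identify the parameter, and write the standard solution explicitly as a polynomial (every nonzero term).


All three coefficients share the factor -3; dividing through by -3 gives  (1 - x^2) y'' - x y' + 100 y = 0.
This matches the Chebyshev equation (1 - x^2) y'' - x y' + n^2 y = 0 (note the -x y' term, not -2x y') with n^2 = 100, so n = 10; the polynomial solution is T_10(x).
With y = sum_k a_k x^k, matching x^k gives (k+2)(k+1) a_{k+2} = (k^2 - n^2) a_k = (k - 10)(k + 10) a_k. The right side vanishes at k = 10, so the series with the parity of 10 terminates at degree 10.
Standard normalization: leading coefficient of T_n is 2^(n-1), so a_10 = 2^9 = 512. Work downward with a_k = (k+1)(k+2) a_{k+2} / ((k - 10)(k + 10)):
  a_8 = (9)(10)(512) / ((8 - 10)(8 + 10)) = 46080/(-36) = -1280
  a_6 = (7)(8)(-1280) / ((6 - 10)(6 + 10)) = -71680/(-64) = 1120
  a_4 = (5)(6)(1120) / ((4 - 10)(4 + 10)) = 33600/(-84) = -400
  a_2 = (3)(4)(-400) / ((2 - 10)(2 + 10)) = -4800/(-96) = 50
  a_0 = (1)(2)(50) / ((0 - 10)(0 + 10)) = 100/(-100) = -1
Hence T_10(x) = 512 x^10 - 1280 x^8 + 1120 x^6 - 400 x^4 + 50 x^2 - 1.

T_10(x); series = 512 x^10 - 1280 x^8 + 1120 x^6 - 400 x^4 + 50 x^2 - 1


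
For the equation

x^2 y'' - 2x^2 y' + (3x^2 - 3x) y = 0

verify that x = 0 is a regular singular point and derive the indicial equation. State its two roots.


Divide by x^2 to reach normal form y'' + P_1(x) y' + P_2(x) y = 0 with P_1(x) = -2 and P_2(x) = 3 - 3/x.
x = 0 is a singular point because the y-coefficient 3 - 3/x has a pole at x = 0.
It is a regular singular point because x P_1(x) = p(x) = -2x and x^2 P_2(x) = q(x) = 3x^2 - 3x are polynomials, hence analytic at x = 0.
p(0) = 0,  q(0) = 0.
Indicial equation: r(r-1) + p(0) r + q(0) = 0, i.e. r^2 + (p(0) - 1) r + q(0) = 0, i.e. r^2 - 1 r = 0.
Discriminant: (-1)^2 - 4(0) = 1, so r = (1 ± 1)/2.
Solving: r_1 = 1, r_2 = 0.

indicial: r^2 - 1 r = 0; roots r_1 = 1, r_2 = 0


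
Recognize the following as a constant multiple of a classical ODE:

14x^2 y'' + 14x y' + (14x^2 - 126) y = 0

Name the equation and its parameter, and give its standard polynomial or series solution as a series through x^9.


All three coefficients share the factor 14; dividing through by 14 gives  x^2 y'' + x y' + (x^2 - 9) y = 0.
This matches the Bessel equation x^2 y'' + x y' + (x^2 - nu^2) y = 0 with nu^2 = 9, so nu = 3; the solution bounded at x = 0 is J_3(x).
Frobenius at x = 0: indicial roots ±nu; for r = nu the recurrence k(k + 2nu) c_k = -c_{k-2} gives the standard series J_nu(x) = sum_{k>=0} (-1)^k / (k! (k+nu)!) (x/2)^(2k+nu). Evaluate the first 4 terms:
  k = 0: (-1)^0 / (0! * 3! * 2^3) x^3 = 1/(1*6*8) x^3 = (1/48) x^3
  k = 1: (-1)^1 / (1! * 4! * 2^5) x^5 = -1/(1*24*32) x^5 = (-1/768) x^5
  k = 2: (-1)^2 / (2! * 5! * 2^7) x^7 = 1/(2*120*128) x^7 = (1/30720) x^7
  k = 3: (-1)^3 / (3! * 6! * 2^9) x^9 = -1/(6*720*512) x^9 = (-1/2211840) x^9
Hence J_3(x) = -x^9/2211840 + x^7/30720 - x^5/768 + x^3/48 + ....

J_3(x); series = -x^9/2211840 + x^7/30720 - x^5/768 + x^3/48


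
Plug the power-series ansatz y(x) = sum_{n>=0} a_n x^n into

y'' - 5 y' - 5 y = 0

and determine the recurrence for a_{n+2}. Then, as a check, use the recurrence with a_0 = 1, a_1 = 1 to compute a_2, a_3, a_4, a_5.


Substitute y = sum_n a_n x^n.
y''(x) has coefficient (n+2)(n+1) a_{n+2} at x^n;
-5 y'(x) has coefficient -5 (n+1) a_{n+1} at x^n;
-5 y(x) has coefficient -5 a_n at x^n.
Matching x^n: (n+2)(n+1) a_{n+2} - 5 (n+1) a_{n+1} - 5 a_n = 0.
Thus a_{n+2} = [5 (n+1) a_{n+1} + 5 a_n] / ((n+1)(n+2)).

Check with a_0 = 1, a_1 = 1 (apply the recurrence for n = 0, 1, 2, 3): a_0 = 1, a_1 = 1, a_2 = 5, a_3 = 55/6, a_4 = 325/24, a_5 = 95/6.

a_(n+2) = [5 (n+1) a_(n+1) + 5 a_n] / ((n+1)(n+2)); check: a_0 = 1, a_1 = 1, a_2 = 5, a_3 = 55/6, a_4 = 325/24, a_5 = 95/6


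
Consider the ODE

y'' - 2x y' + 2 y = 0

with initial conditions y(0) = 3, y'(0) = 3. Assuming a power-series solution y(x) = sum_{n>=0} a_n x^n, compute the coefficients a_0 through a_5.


Ansatz: y(x) = sum_{n>=0} a_n x^n, so y'(x) = sum_{n>=1} n a_n x^(n-1) and y''(x) = sum_{n>=2} n(n-1) a_n x^(n-2).
Substitute into P(x) y'' + Q(x) y' + R(x) y = 0 with P(x) = 1, Q(x) = -2x, R(x) = 2, and match powers of x.
Initial conditions: a_0 = 3, a_1 = 3.
Setting the coefficient of each power of x to zero and solving order by order (substituting the coefficients already found):
  x^0: 2 a_2 + 2 a_0 = 0  ->  2 a_2 = -2 a_0 = -6  ->  a_2 = -3
  x^1: 6 a_3 = 0  ->  a_3 = 0
  x^2: 12 a_4 - 2 a_2 = 0  ->  12 a_4 = 2 a_2 = -6  ->  a_4 = -1/2
  x^3: 20 a_5 - 4 a_3 = 0  ->  20 a_5 = 4 a_3 = 0  ->  a_5 = 0
Truncated series: y(x) = 3 + 3 x - 3 x^2 - (1/2) x^4 + O(x^6).

a_0 = 3; a_1 = 3; a_2 = -3; a_3 = 0; a_4 = -1/2; a_5 = 0


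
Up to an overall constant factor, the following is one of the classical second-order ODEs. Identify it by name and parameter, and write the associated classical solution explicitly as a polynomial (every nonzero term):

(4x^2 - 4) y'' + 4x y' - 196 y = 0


All three coefficients share the factor -4; dividing through by -4 gives  (1 - x^2) y'' - x y' + 49 y = 0.
This matches the Chebyshev equation (1 - x^2) y'' - x y' + n^2 y = 0 (note the -x y' term, not -2x y') with n^2 = 49, so n = 7; the polynomial solution is T_7(x).
With y = sum_k a_k x^k, matching x^k gives (k+2)(k+1) a_{k+2} = (k^2 - n^2) a_k = (k - 7)(k + 7) a_k. The right side vanishes at k = 7, so the series with the parity of 7 terminates at degree 7.
Standard normalization: leading coefficient of T_n is 2^(n-1), so a_7 = 2^6 = 64. Work downward with a_k = (k+1)(k+2) a_{k+2} / ((k - 7)(k + 7)):
  a_5 = (6)(7)(64) / ((5 - 7)(5 + 7)) = 2688/(-24) = -112
  a_3 = (4)(5)(-112) / ((3 - 7)(3 + 7)) = -2240/(-40) = 56
  a_1 = (2)(3)(56) / ((1 - 7)(1 + 7)) = 336/(-48) = -7
Hence T_7(x) = 64 x^7 - 112 x^5 + 56 x^3 - 7 x.

T_7(x); series = 64 x^7 - 112 x^5 + 56 x^3 - 7 x


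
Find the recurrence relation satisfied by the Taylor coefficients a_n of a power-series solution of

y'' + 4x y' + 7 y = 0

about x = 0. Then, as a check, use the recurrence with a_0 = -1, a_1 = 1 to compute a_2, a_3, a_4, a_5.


Substitute y = sum_n a_n x^n.
y''(x) has coefficient (n+2)(n+1) a_{n+2} at x^n;
4 x y'(x) has coefficient 4 n a_n at x^n (shift);
7 y(x) has coefficient 7 a_n at x^n.
Matching x^n: (n+2)(n+1) a_{n+2} + (4n + 7) a_n = 0.
Thus a_{n+2} = (-4n - 7) / ((n+1)(n+2)) * a_n.

Check with a_0 = -1, a_1 = 1 (apply the recurrence for n = 0, 1, 2, 3): a_0 = -1, a_1 = 1, a_2 = 7/2, a_3 = -11/6, a_4 = -35/8, a_5 = 209/120.

a_(n+2) = (-4n - 7) / ((n+1)(n+2)) * a_n; check: a_0 = -1, a_1 = 1, a_2 = 7/2, a_3 = -11/6, a_4 = -35/8, a_5 = 209/120


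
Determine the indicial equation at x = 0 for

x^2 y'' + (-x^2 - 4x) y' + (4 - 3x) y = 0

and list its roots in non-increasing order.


Divide by x^2 to reach normal form y'' + P_1(x) y' + P_2(x) y = 0 with P_1(x) = -1 - 4/x and P_2(x) = -3/x + 4/x^2.
x = 0 is a singular point because the y'-coefficient -1 - 4/x has a pole at x = 0 and the y-coefficient -3/x + 4/x^2 has a pole at x = 0.
It is a regular singular point because x P_1(x) = p(x) = -x - 4 and x^2 P_2(x) = q(x) = 4 - 3x are polynomials, hence analytic at x = 0.
p(0) = -4,  q(0) = 4.
Indicial equation: r(r-1) + p(0) r + q(0) = 0, i.e. r^2 + (p(0) - 1) r + q(0) = 0, i.e. r^2 - 5 r + 4 = 0.
Discriminant: (-5)^2 - 4(4) = 9, so r = (5 ± 3)/2.
Solving: r_1 = 4, r_2 = 1.

indicial: r^2 - 5 r + 4 = 0; roots r_1 = 4, r_2 = 1


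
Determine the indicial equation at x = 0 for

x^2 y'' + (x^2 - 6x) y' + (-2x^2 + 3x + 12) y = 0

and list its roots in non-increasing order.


Divide by x^2 to reach normal form y'' + P_1(x) y' + P_2(x) y = 0 with P_1(x) = 1 - 6/x and P_2(x) = -2 + 3/x + 12/x^2.
x = 0 is a singular point because the y'-coefficient 1 - 6/x has a pole at x = 0 and the y-coefficient -2 + 3/x + 12/x^2 has a pole at x = 0.
It is a regular singular point because x P_1(x) = p(x) = x - 6 and x^2 P_2(x) = q(x) = -2x^2 + 3x + 12 are polynomials, hence analytic at x = 0.
p(0) = -6,  q(0) = 12.
Indicial equation: r(r-1) + p(0) r + q(0) = 0, i.e. r^2 + (p(0) - 1) r + q(0) = 0, i.e. r^2 - 7 r + 12 = 0.
Discriminant: (-7)^2 - 4(12) = 1, so r = (7 ± 1)/2.
Solving: r_1 = 4, r_2 = 3.

indicial: r^2 - 7 r + 12 = 0; roots r_1 = 4, r_2 = 3


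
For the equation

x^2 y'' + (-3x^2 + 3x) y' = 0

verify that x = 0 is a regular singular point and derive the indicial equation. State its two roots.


Divide by x^2 to reach normal form y'' + P_1(x) y' + P_2(x) y = 0 with P_1(x) = -3 + 3/x and P_2(x) = 0.
x = 0 is a singular point because the y'-coefficient -3 + 3/x has a pole at x = 0.
It is a regular singular point because x P_1(x) = p(x) = 3 - 3x and x^2 P_2(x) = q(x) = 0 are polynomials, hence analytic at x = 0.
p(0) = 3,  q(0) = 0.
Indicial equation: r(r-1) + p(0) r + q(0) = 0, i.e. r^2 + (p(0) - 1) r + q(0) = 0, i.e. r^2 + 2 r = 0.
Discriminant: (2)^2 - 4(0) = 4, so r = (-2 ± 2)/2.
Solving: r_1 = 0, r_2 = -2.

indicial: r^2 + 2 r = 0; roots r_1 = 0, r_2 = -2


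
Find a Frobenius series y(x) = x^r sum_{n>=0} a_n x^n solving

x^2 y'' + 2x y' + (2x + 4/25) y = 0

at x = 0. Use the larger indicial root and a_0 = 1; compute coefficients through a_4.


Write in Frobenius form y'' + (p(x)/x) y' + (q(x)/x^2) y = 0:
  p(x) = 2,  q(x) = 2x + 4/25.
Indicial equation: r(r-1) + (2) r + (4/25) = 0 -> roots r_1 = -1/5, r_2 = -4/5.
Take r = r_1 = -1/5. Let y(x) = x^r sum_{n>=0} a_n x^n with a_0 = 1.
Substitute y = x^r sum a_n x^n and match x^{r+n}. The recurrence is
  D(n) a_n + 2 a_{n-1} = 0,  where D(n) = (r+n)(r+n-1) + (2)(r+n) + (4/25).
  a_n = -2 / D(n) * a_{n-1}.
Since the indicial polynomial factors as (r - r_1)(r - r_2), D(n) = (r_1 + n - r_1)(r_1 + n - r_2) = n(n + 3/5).
Evaluating step by step (a_0 = 1):
  n = 1: D(1) = 1(1 + 3/5) = 8/5; numerator = -2(1) = -2; a_1 = (-2)/(8/5) = -5/4
  n = 2: D(2) = 2(2 + 3/5) = 26/5; numerator = -2(-5/4) = 5/2; a_2 = (5/2)/(26/5) = 25/52
  n = 3: D(3) = 3(3 + 3/5) = 54/5; numerator = -2(25/52) = -25/26; a_3 = (-25/26)/(54/5) = -125/1404
  n = 4: D(4) = 4(4 + 3/5) = 92/5; numerator = -2(-125/1404) = 125/702; a_4 = (125/702)/(92/5) = 625/64584

r = -1/5; a_0 = 1; a_1 = -5/4; a_2 = 25/52; a_3 = -125/1404; a_4 = 625/64584


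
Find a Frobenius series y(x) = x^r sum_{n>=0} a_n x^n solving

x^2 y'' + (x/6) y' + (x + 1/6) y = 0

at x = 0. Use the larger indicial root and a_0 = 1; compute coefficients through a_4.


Write in Frobenius form y'' + (p(x)/x) y' + (q(x)/x^2) y = 0:
  p(x) = 1/6,  q(x) = x + 1/6.
Indicial equation: r(r-1) + (1/6) r + (1/6) = 0 -> roots r_1 = 1/2, r_2 = 1/3.
Take r = r_1 = 1/2. Let y(x) = x^r sum_{n>=0} a_n x^n with a_0 = 1.
Substitute y = x^r sum a_n x^n and match x^{r+n}. The recurrence is
  D(n) a_n + 1 a_{n-1} = 0,  where D(n) = (r+n)(r+n-1) + (1/6)(r+n) + (1/6).
  a_n = -1 / D(n) * a_{n-1}.
Since the indicial polynomial factors as (r - r_1)(r - r_2), D(n) = (r_1 + n - r_1)(r_1 + n - r_2) = n(n + 1/6).
Evaluating step by step (a_0 = 1):
  n = 1: D(1) = 1(1 + 1/6) = 7/6; numerator = -1(1) = -1; a_1 = (-1)/(7/6) = -6/7
  n = 2: D(2) = 2(2 + 1/6) = 13/3; numerator = -1(-6/7) = 6/7; a_2 = (6/7)/(13/3) = 18/91
  n = 3: D(3) = 3(3 + 1/6) = 19/2; numerator = -1(18/91) = -18/91; a_3 = (-18/91)/(19/2) = -36/1729
  n = 4: D(4) = 4(4 + 1/6) = 50/3; numerator = -1(-36/1729) = 36/1729; a_4 = (36/1729)/(50/3) = 54/43225

r = 1/2; a_0 = 1; a_1 = -6/7; a_2 = 18/91; a_3 = -36/1729; a_4 = 54/43225


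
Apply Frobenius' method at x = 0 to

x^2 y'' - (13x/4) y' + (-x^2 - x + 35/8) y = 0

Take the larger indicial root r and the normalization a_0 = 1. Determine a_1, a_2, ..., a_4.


Write in Frobenius form y'' + (p(x)/x) y' + (q(x)/x^2) y = 0:
  p(x) = -13/4,  q(x) = -x^2 - x + 35/8.
Indicial equation: r(r-1) + (-13/4) r + (35/8) = 0 -> roots r_1 = 5/2, r_2 = 7/4.
Take r = r_1 = 5/2. Let y(x) = x^r sum_{n>=0} a_n x^n with a_0 = 1.
Substitute y = x^r sum a_n x^n and match x^{r+n}. The recurrence is
  D(n) a_n - 1 a_{n-1} - 1 a_{n-2} = 0,  where D(n) = (r+n)(r+n-1) + (-13/4)(r+n) + (35/8).
  a_n = [1 a_{n-1} + 1 a_{n-2}] / D(n).
Since the indicial polynomial factors as (r - r_1)(r - r_2), D(n) = (r_1 + n - r_1)(r_1 + n - r_2) = n(n + 3/4).
Evaluating step by step (a_0 = 1):
  n = 1: D(1) = 1(1 + 3/4) = 7/4; numerator = 1(1) = 1; a_1 = (1)/(7/4) = 4/7
  n = 2: D(2) = 2(2 + 3/4) = 11/2; numerator = 1(4/7) + 1(1) = 11/7; a_2 = (11/7)/(11/2) = 2/7
  n = 3: D(3) = 3(3 + 3/4) = 45/4; numerator = 1(2/7) + 1(4/7) = 6/7; a_3 = (6/7)/(45/4) = 8/105
  n = 4: D(4) = 4(4 + 3/4) = 19; numerator = 1(8/105) + 1(2/7) = 38/105; a_4 = (38/105)/(19) = 2/105

r = 5/2; a_0 = 1; a_1 = 4/7; a_2 = 2/7; a_3 = 8/105; a_4 = 2/105


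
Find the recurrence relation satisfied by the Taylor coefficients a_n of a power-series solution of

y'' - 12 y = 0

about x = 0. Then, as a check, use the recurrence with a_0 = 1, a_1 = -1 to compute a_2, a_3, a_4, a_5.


Substitute y = sum_n a_n x^n into y'' + (const) y = 0.
y''(x) = sum_{n>=0} (n+2)(n+1) a_{n+2} x^n.
The ODE becomes sum_n [(n+2)(n+1) a_{n+2} - 12 a_n] x^n = 0.
Setting each coefficient to zero gives the recurrence:
  (n+2)(n+1) a_{n+2} - 12 a_n = 0,
  a_{n+2} = 12 / ((n+1)(n+2)) a_n.

Check with a_0 = 1, a_1 = -1 (apply the recurrence for n = 0, 1, 2, 3): a_0 = 1, a_1 = -1, a_2 = 6, a_3 = -2, a_4 = 6, a_5 = -6/5.

a_{n+2} = 12/((n+1)(n+2)) * a_n; check: a_0 = 1, a_1 = -1, a_2 = 6, a_3 = -2, a_4 = 6, a_5 = -6/5


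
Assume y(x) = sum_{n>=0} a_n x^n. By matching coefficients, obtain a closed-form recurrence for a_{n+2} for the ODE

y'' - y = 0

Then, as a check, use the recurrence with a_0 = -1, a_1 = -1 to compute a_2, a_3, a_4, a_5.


Substitute y = sum_n a_n x^n into y'' + (const) y = 0.
y''(x) = sum_{n>=0} (n+2)(n+1) a_{n+2} x^n.
The ODE becomes sum_n [(n+2)(n+1) a_{n+2} - 1 a_n] x^n = 0.
Setting each coefficient to zero gives the recurrence:
  (n+2)(n+1) a_{n+2} - 1 a_n = 0,
  a_{n+2} = 1 / ((n+1)(n+2)) a_n.

Check with a_0 = -1, a_1 = -1 (apply the recurrence for n = 0, 1, 2, 3): a_0 = -1, a_1 = -1, a_2 = -1/2, a_3 = -1/6, a_4 = -1/24, a_5 = -1/120.

a_{n+2} = 1/((n+1)(n+2)) * a_n; check: a_0 = -1, a_1 = -1, a_2 = -1/2, a_3 = -1/6, a_4 = -1/24, a_5 = -1/120


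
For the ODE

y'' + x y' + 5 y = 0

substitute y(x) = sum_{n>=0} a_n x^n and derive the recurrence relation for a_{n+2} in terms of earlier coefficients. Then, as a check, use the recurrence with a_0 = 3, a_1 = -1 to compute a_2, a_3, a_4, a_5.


Substitute y = sum_n a_n x^n.
y''(x) has coefficient (n+2)(n+1) a_{n+2} at x^n;
x y'(x) has coefficient n a_n at x^n (shift);
5 y(x) has coefficient 5 a_n at x^n.
Matching x^n: (n+2)(n+1) a_{n+2} + (n + 5) a_n = 0.
Thus a_{n+2} = (-n - 5) / ((n+1)(n+2)) * a_n.

Check with a_0 = 3, a_1 = -1 (apply the recurrence for n = 0, 1, 2, 3): a_0 = 3, a_1 = -1, a_2 = -15/2, a_3 = 1, a_4 = 35/8, a_5 = -2/5.

a_(n+2) = (-n - 5) / ((n+1)(n+2)) * a_n; check: a_0 = 3, a_1 = -1, a_2 = -15/2, a_3 = 1, a_4 = 35/8, a_5 = -2/5


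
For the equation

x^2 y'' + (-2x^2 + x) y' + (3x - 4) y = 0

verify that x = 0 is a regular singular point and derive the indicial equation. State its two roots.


Divide by x^2 to reach normal form y'' + P_1(x) y' + P_2(x) y = 0 with P_1(x) = -2 + 1/x and P_2(x) = 3/x - 4/x^2.
x = 0 is a singular point because the y'-coefficient -2 + 1/x has a pole at x = 0 and the y-coefficient 3/x - 4/x^2 has a pole at x = 0.
It is a regular singular point because x P_1(x) = p(x) = 1 - 2x and x^2 P_2(x) = q(x) = 3x - 4 are polynomials, hence analytic at x = 0.
p(0) = 1,  q(0) = -4.
Indicial equation: r(r-1) + p(0) r + q(0) = 0, i.e. r^2 + (p(0) - 1) r + q(0) = 0, i.e. r^2 - 4 = 0.
Discriminant: (0)^2 - 4(-4) = 16, so r = (0 ± 4)/2.
Solving: r_1 = 2, r_2 = -2.

indicial: r^2 - 4 = 0; roots r_1 = 2, r_2 = -2
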